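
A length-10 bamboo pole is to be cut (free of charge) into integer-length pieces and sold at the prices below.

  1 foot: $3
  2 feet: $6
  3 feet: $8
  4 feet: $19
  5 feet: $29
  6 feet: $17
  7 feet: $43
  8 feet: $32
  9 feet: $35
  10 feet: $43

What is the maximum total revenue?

Build best[k] bottom-up: best[k] = max over allowed piece i of (p[i] + best[k−i]).
best[1] = 3
best[2] = 6  (first piece 1, then best[1]=3)
best[3] = 9  (first piece 1, then best[2]=6)
best[4] = 19
best[5] = 29
best[6] = 32  (first piece 1, then best[5]=29)
best[7] = 43
best[8] = 46  (first piece 1, then best[7]=43)
best[9] = 49  (first piece 1, then best[8]=46)
best[10] = 58  (first piece 5, then best[5]=29)
One optimal cutting: 5 + 5 → $29 + $29 = $58.

58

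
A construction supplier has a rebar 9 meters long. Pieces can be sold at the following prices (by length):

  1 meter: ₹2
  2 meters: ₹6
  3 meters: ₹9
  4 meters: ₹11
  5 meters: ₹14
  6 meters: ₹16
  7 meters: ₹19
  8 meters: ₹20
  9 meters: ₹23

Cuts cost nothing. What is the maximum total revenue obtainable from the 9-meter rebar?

27

Consider every possible first cut. best[k] is the best of p[i]+best[k−i] over all sellable i≤k.
best[1] = 2
best[2] = 6
best[3] = 9
best[4] = 12  (first piece 2, then best[2]=6)
best[5] = 15  (first piece 2, then best[3]=9)
best[6] = 18  (first piece 2, then best[4]=12)
best[7] = 21  (first piece 2, then best[5]=15)
best[8] = 24  (first piece 2, then best[6]=18)
best[9] = 27  (first piece 2, then best[7]=21)
One optimal cutting: 3 + 2 + 2 + 2 → ₹9 + ₹6 + ₹6 + ₹6 = ₹27.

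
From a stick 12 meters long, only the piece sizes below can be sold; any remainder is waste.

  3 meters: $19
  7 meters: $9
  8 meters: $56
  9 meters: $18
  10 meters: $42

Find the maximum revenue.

Build r[k] bottom-up: r[k] = max over allowed piece i of (p[i] + r[k−i]).
r[1] = 0
r[2] = 0
r[3] = 19
r[4] = 19
r[5] = 19
r[6] = 38  (first piece 3, then r[3]=19)
r[7] = max(19+19, 9+0) = 38
r[8] = max(19+19, 9+0, 56+0) = 56
r[9] = max(19+38, 9+0, 56+0, 18+0) = 57
r[10] = max(19+38, 9+19, 56+0, 18+0, 42+0) = 57
r[11] = max(19+56, 9+19, 56+19, 18+0, 42+0) = 75
r[12] = max(19+57, 9+19, 56+19, 18+19, 42+0) = 76
One optimal cutting: 3 + 3 + 3 + 3 → $76.

76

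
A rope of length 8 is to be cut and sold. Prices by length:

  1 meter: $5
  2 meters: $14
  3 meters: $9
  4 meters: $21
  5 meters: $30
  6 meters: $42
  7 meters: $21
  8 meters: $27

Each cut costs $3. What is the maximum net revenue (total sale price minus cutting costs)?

Build v[k] bottom-up: v[k] = max over allowed piece i of (p[i] + v[k−i]) − 3 per cut.
v[1] = 5
v[2] = max(5+5-3, 14+0) = 14
v[3] = max(5+14-3, 14+5-3, 9+0) = 16
v[4] = max(5+16-3, 14+14-3, 9+5-3, 21+0) = 25
v[5] = max(5+25-3, 14+16-3, 9+14-3, 21+5-3, 30+0) = 30
v[6] = max(5+30-3, 14+25-3, 9+16-3, 21+14-3, 30+5-3, 42+0) = 42
v[7] = max(5+42-3, 14+30-3, 9+25-3, …, 42+5-3, 21+0) = 44
v[8] = max(5+44-3, 14+42-3, 9+30-3, …, 21+5-3, 27+0) = 53
One optimal plan: pieces 6 + 2 (1 cut) → $56 − $3 = $53.

53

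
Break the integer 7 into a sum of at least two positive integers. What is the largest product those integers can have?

Fill f[k] for k=2..7: at each k try every first piece i and multiply by the better of (k−i) uncut or f[k−i].
f[2] = 1·max(1,0) = 1·1 = 1
f[3] = 1·max(2,1) = 1·2 = 2
f[4] = 2·max(2,1) = 2·2 = 4
f[5] = 2·max(3,2) = 2·3 = 6
f[6] = 3·max(3,2) = 3·3 = 9
f[7] = 2·max(5,6) = 2·6 = 12
One optimal split: 3 + 2 + 2; product 3·2·2 = 12.

12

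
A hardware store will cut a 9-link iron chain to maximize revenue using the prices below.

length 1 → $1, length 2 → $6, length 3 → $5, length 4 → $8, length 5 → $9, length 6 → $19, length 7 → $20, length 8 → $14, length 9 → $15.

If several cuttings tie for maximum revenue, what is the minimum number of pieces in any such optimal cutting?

Build r[k] bottom-up: r[k] = max over allowed piece i of (p[i] + r[k−i]).
r[1] = 1
r[2] = max(1+1, 6+0) = 6
r[3] = max(1+6, 6+1, 5+0) = 7
r[4] = max(1+7, 6+6, 5+1, 8+0) = 12
r[5] = max(1+12, 6+7, 5+6, 8+1, 9+0) = 13
r[6] = max(1+13, 6+12, 5+7, 8+6, 9+1, 19+0) = 19
r[7] = max(1+19, 6+13, 5+12, …, 19+1, 20+0) = 20
r[8] = max(1+20, 6+19, 5+13, …, 20+1, 14+0) = 25
r[9] = max(1+25, 6+20, 5+19, …, 14+1, 15+0) = 26
Maximum revenue is $26.
Now minimize piece count subject to staying optimal: for each k, pieces[k] = 1 + min over i with p[i]+r[k−i]=r[k] of pieces[k−i].
pieces[6] = 1
pieces[7] = 1
pieces[8] = 2
pieces[9] = 2

2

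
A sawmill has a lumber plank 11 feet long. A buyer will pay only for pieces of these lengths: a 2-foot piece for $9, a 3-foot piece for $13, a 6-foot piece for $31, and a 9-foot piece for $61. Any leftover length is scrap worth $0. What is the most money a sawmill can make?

Build f[k] bottom-up: f[k] = max over allowed piece i of (p[i] + f[k−i]).
f[1] = 0
f[2] = 9
f[3] = 13
f[4] = 18  (first piece 2, then f[2]=9)
f[5] = 22  (first piece 2, then f[3]=13)
f[6] = 31
f[7] = 31
f[8] = 40  (first piece 2, then f[6]=31)
f[9] = 61
f[10] = 61
f[11] = 70  (first piece 2, then f[9]=61)
One optimal cutting: 9 + 2 → $70.

70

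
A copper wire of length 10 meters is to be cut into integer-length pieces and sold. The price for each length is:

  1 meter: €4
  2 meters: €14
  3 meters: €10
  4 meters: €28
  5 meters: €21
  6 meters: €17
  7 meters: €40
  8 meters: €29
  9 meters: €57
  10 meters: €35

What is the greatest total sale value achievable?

Consider every possible first cut. v[k] is the best of p[i]+v[k−i] over all sellable i≤k.
v[1] = 4
v[2] = 14
v[3] = 18  (first piece 1, then v[2]=14)
v[4] = 28  (first piece 2, then v[2]=14)
v[5] = 32  (first piece 1, then v[4]=28)
v[6] = 42  (first piece 2, then v[4]=28)
v[7] = 46  (first piece 1, then v[6]=42)
v[8] = 56  (first piece 2, then v[6]=42)
v[9] = 60  (first piece 1, then v[8]=56)
v[10] = 70  (first piece 2, then v[8]=56)
One optimal cutting: 2 + 2 + 2 + 2 + 2 → €14 + €14 + €14 + €14 + €14 = €70.

70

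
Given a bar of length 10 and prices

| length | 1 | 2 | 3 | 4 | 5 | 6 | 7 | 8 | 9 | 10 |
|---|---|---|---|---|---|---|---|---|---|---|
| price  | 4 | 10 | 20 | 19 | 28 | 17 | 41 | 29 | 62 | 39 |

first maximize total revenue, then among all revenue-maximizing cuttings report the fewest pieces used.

Consider every possible first cut. r[k] is the best of p[i]+r[k−i] over all sellable i≤k.
r[1] = 4
r[2] = max(4+4, 10+0) = 10
r[3] = max(4+10, 10+4, 20+0) = 20
r[4] = max(4+20, 10+10, 20+4, 19+0) = 24
r[5] = max(4+24, 10+20, 20+10, 19+4, 28+0) = 30
r[6] = max(4+30, 10+24, 20+20, 19+10, 28+4, 17+0) = 40
r[7] = max(4+40, 10+30, 20+24, …, 17+4, 41+0) = 44
r[8] = max(4+44, 10+40, 20+30, …, 41+4, 29+0) = 50
r[9] = max(4+50, 10+44, 20+40, …, 29+4, 62+0) = 62
r[10] = max(4+62, 10+50, 20+44, …, 62+4, 39+0) = 66
Maximum revenue is 66.
Now minimize piece count subject to staying optimal: for each k, pieces[k] = 1 + min over i with p[i]+r[k−i]=r[k] of pieces[k−i].
pieces[7] = 3
pieces[8] = 3
pieces[9] = 1
pieces[10] = 2

2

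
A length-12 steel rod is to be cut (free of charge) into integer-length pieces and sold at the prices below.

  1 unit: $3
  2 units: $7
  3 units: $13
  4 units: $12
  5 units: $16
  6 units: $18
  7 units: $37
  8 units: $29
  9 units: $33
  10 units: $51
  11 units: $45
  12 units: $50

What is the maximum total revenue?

58

Build R[k] bottom-up: R[k] = max over allowed piece i of (p[i] + R[k−i]).
R[1] = 3
R[2] = 7
R[3] = 13
R[4] = 16  (first piece 1, then R[3]=13)
R[5] = 20  (first piece 2, then R[3]=13)
R[6] = 26  (first piece 3, then R[3]=13)
R[7] = 37
R[8] = 40  (first piece 1, then R[7]=37)
R[9] = 44  (first piece 2, then R[7]=37)
R[10] = 51
R[11] = 54  (first piece 1, then R[10]=51)
R[12] = 58  (first piece 2, then R[10]=51)
One optimal cutting: 10 + 2 → $51 + $7 = $58.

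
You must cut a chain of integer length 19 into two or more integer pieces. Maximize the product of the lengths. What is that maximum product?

972

Define P[k] = max over 1≤i<k of i · max(k−i, P[k−i]); the inner max lets the remainder stay uncut if that's better.
P[2] = 1·max(1,0) = 1·1 = 1
P[3] = max(1·2, 2·1) = 2
P[4] = max(1·3, 2·2, 3·1) = 4
P[5] = max(1·4, 2·3, 3·2, 4·1) = 6
P[6] = max(1·6, 2·4, 3·3, 4·2, 5·1) = 9
P[7] = max(1·9, 2·6, 3·4, 4·3, 5·2, 6·1) = 12
P[8] = max(1·12, 2·9, 3·6, …, 6·2, 7·1) = 18
P[9] = max(1·18, 2·12, 3·9, …, 7·2, 8·1) = 27
P[10] = max(1·27, 2·18, 3·12, …, 8·2, 9·1) = 36
P[11] = max(1·36, 2·27, 3·18, …, 9·2, 10·1) = 54
P[12] = max(1·54, 2·36, 3·27, …, 10·2, 11·1) = 81
P[13] = max(1·81, 2·54, 3·36, …, 11·2, 12·1) = 108
P[14] = max(1·108, 2·81, 3·54, …, 12·2, 13·1) = 162
P[15] = max(1·162, 2·108, 3·81, …, 13·2, 14·1) = 243
P[16] = max(1·243, 2·162, 3·108, …, 14·2, 15·1) = 324
P[17] = max(1·324, 2·243, 3·162, …, 15·2, 16·1) = 486
P[18] = max(1·486, 2·324, 3·243, …, 16·2, 17·1) = 729
P[19] = max(1·729, 2·486, 3·324, …, 17·2, 18·1) = 972
One optimal split: 3 + 3 + 3 + 3 + 3 + 2 + 2; product 3·3·3·3·3·2·2 = 972.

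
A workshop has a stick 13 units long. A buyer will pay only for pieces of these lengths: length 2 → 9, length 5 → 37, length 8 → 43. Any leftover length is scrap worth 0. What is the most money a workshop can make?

Let r[k] be the best obtainable value from length k. For each k, try every first piece i and keep the best of price[i] + r[k−i].
r[1] = 0
r[2] = 9
r[3] = 9
r[4] = 18  (first piece 2, then r[2]=9)
r[5] = 37
r[6] = 37
r[7] = 46  (first piece 2, then r[5]=37)
r[8] = 46
r[9] = 55  (first piece 2, then r[7]=46)
r[10] = 74  (first piece 5, then r[5]=37)
r[11] = 74
r[12] = 83  (first piece 2, then r[10]=74)
r[13] = 83
One optimal cutting: pieces 5 + 5 + 2 with 1 unit of scrap → 83.

83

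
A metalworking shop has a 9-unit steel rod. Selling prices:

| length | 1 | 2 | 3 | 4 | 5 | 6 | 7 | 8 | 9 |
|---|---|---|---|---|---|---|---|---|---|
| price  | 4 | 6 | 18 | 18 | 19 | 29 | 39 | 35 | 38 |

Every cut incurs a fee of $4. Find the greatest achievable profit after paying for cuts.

46

Build net[k] bottom-up: net[k] = max over allowed piece i of (p[i] + net[k−i]) − 4 per cut.
net[1] = 4
net[2] = 6
net[3] = 18
net[4] = 18  (first piece 1, then net[3]=18)
net[5] = 20  (first piece 2, then net[3]=18)
net[6] = 32  (first piece 3, then net[3]=18)
net[7] = 39
net[8] = 39  (first piece 1, then net[7]=39)
net[9] = 46  (first piece 3, then net[6]=32)
One optimal plan: pieces 3 + 3 + 3 (2 cuts) → $54 − $8 = $46.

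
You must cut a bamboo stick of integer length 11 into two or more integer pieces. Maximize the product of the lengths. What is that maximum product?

54

Fill prod[k] for k=2..11: at each k try every first piece i and multiply by the better of (k−i) uncut or prod[k−i].
prod[2] = 1*max(1,0) = 1*1 = 1
prod[3] = max(1*2, 2*1) = 2
prod[4] = max(1*3, 2*2, 3*1) = 4
prod[5] = max(1*4, 2*3, 3*2, 4*1) = 6
prod[6] = max(1*6, 2*4, 3*3, 4*2, 5*1) = 9
prod[7] = max(1*9, 2*6, 3*4, 4*3, 5*2, 6*1) = 12
prod[8] = max(1*12, 2*9, 3*6, …, 6*2, 7*1) = 18
prod[9] = max(1*18, 2*12, 3*9, …, 7*2, 8*1) = 27
prod[10] = max(1*27, 2*18, 3*12, …, 8*2, 9*1) = 36
prod[11] = max(1*36, 2*27, 3*18, …, 9*2, 10*1) = 54
One optimal split: 3 + 3 + 3 + 2; product 3*3*3*2 = 54.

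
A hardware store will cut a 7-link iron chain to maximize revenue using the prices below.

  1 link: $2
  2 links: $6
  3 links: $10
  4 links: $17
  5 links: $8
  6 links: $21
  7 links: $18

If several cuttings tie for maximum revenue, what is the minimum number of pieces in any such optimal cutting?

2

Build r[k] bottom-up: r[k] = max over allowed piece i of (p[i] + r[k−i]).
r[1] = 2
r[2] = 6
r[3] = 10
r[4] = 17
r[5] = 19  (first piece 1, then r[4]=17)
r[6] = 23  (first piece 2, then r[4]=17)
r[7] = 27  (first piece 3, then r[4]=17)
Maximum revenue is $27.
Now minimize piece count subject to staying optimal: for each k, pieces[k] = 1 + min over i with p[i]+r[k−i]=r[k] of pieces[k−i].
pieces[4] = 1
pieces[5] = 2
pieces[6] = 2
pieces[7] = 2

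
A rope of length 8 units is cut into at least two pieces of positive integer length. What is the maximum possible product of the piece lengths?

18

Define prod[k] = max over 1≤i<k of i · max(k−i, prod[k−i]); the inner max lets the remainder stay uncut if that's better.
prod[2] = 1×max(1,0) = 1×1 = 1
prod[3] = 1×max(2,1) = 1×2 = 2
prod[4] = 2×max(2,1) = 2×2 = 4
prod[5] = 2×max(3,2) = 2×3 = 6
prod[6] = 3×max(3,2) = 3×3 = 9
prod[7] = 2×max(5,6) = 2×6 = 12
prod[8] = 2×max(6,9) = 2×9 = 18
One optimal split: 3 + 3 + 2; product 3×3×2 = 18.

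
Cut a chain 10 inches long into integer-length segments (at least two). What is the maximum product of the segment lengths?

Let m[k] be the best product for length k (with at least one cut). For each first piece i, the rest contributes max(k−i, m[k−i]).
m[2] = 1·max(1,0) = 1·1 = 1
m[3] = max(1·2, 2·1) = 2
m[4] = max(1·3, 2·2, 3·1) = 4
m[5] = max(1·4, 2·3, 3·2, 4·1) = 6
m[6] = max(1·6, 2·4, 3·3, 4·2, 5·1) = 9
m[7] = max(1·9, 2·6, 3·4, 4·3, 5·2, 6·1) = 12
m[8] = max(1·12, 2·9, 3·6, …, 6·2, 7·1) = 18
m[9] = max(1·18, 2·12, 3·9, …, 7·2, 8·1) = 27
m[10] = max(1·27, 2·18, 3·12, …, 8·2, 9·1) = 36
One optimal split: 3 + 3 + 2 + 2; product 3·3·2·2 = 36.

36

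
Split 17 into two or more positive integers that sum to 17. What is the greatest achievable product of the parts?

Define prod[k] = max over 1≤i<k of i · max(k−i, prod[k−i]); the inner max lets the remainder stay uncut if that's better.
Small cases: prod[2]=1, prod[3]=2, prod[4]=4, prod[5]=6, prod[6]=9, prod[7]=12, prod[8]=18, prod[9]=27, prod[10]=36, prod[11]=54.
prod[12] = 3×max(9,27) = 3×27 = 81
prod[13] = 2×max(11,54) = 2×54 = 108
prod[14] = 2×max(12,81) = 2×81 = 162
prod[15] = 3×max(12,81) = 3×81 = 243
prod[16] = 2×max(14,162) = 2×162 = 324
prod[17] = 2×max(15,243) = 2×243 = 486
One optimal split: 3 + 3 + 3 + 3 + 3 + 2; product 3×3×3×3×3×2 = 486.

486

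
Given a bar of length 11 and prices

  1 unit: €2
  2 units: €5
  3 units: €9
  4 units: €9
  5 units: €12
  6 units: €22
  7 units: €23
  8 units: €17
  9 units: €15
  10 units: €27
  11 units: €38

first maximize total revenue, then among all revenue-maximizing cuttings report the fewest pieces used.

Build r[k] bottom-up: r[k] = max over allowed piece i of (p[i] + r[k−i]).
r[1] = 2
r[2] = max(2+2, 5+0) = 5
r[3] = max(2+5, 5+2, 9+0) = 9
r[4] = max(2+9, 5+5, 9+2, 9+0) = 11
r[5] = max(2+11, 5+9, 9+5, 9+2, 12+0) = 14
r[6] = max(2+14, 5+11, 9+9, 9+5, 12+2, 22+0) = 22
r[7] = max(2+22, 5+14, 9+11, …, 22+2, 23+0) = 24
r[8] = max(2+24, 5+22, 9+14, …, 23+2, 17+0) = 27
r[9] = max(2+27, 5+24, 9+22, …, 17+2, 15+0) = 31
r[10] = max(2+31, 5+27, 9+24, …, 15+2, 27+0) = 33
r[11] = max(2+33, 5+31, 9+27, …, 27+2, 38+0) = 38
Maximum revenue is €38.
Now minimize piece count subject to staying optimal: for each k, pieces[k] = 1 + min over i with p[i]+r[k−i]=r[k] of pieces[k−i].
pieces[8] = 2
pieces[9] = 2
pieces[10] = 3
pieces[11] = 1

1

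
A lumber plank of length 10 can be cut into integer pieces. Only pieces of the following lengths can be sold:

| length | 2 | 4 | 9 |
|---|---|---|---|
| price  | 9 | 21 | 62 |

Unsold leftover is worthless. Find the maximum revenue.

Consider every possible first cut. f[k] is the best of p[i]+f[k−i] over all sellable i≤k.
f[1] = 0
f[2] = 9
f[3] = 9
f[4] = max(9+9, 21+0) = 21
f[5] = max(9+9, 21+0) = 21
f[6] = max(9+21, 21+9) = 30
f[7] = max(9+21, 21+9) = 30
f[8] = max(9+30, 21+21) = 42
f[9] = max(9+30, 21+21, 62+0) = 62
f[10] = max(9+42, 21+30, 62+0) = 62
One optimal cutting: pieces 9 with 1 foot of scrap → $62.

62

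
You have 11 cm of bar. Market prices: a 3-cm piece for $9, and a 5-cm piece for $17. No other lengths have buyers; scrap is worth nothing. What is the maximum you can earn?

Build r[k] bottom-up: r[k] = max over allowed piece i of (p[i] + r[k−i]).
r[1] = 0
r[2] = 0
r[3] = 9
r[4] = 9
r[5] = max(9+0, 17+0) = 17
r[6] = max(9+9, 17+0) = 18
r[7] = max(9+9, 17+0) = 18
r[8] = max(9+17, 17+9) = 26
r[9] = max(9+18, 17+9) = 27
r[10] = max(9+18, 17+17) = 34
r[11] = max(9+26, 17+18) = 35
One optimal cutting: 5 + 3 + 3 → $35.

35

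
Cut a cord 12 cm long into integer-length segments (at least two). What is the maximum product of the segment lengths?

Define f[k] = max over 1≤i<k of i · max(k−i, f[k−i]); the inner max lets the remainder stay uncut if that's better.
f[2] = 1×max(1,0) = 1×1 = 1
f[3] = max(1×2, 2×1) = 2
f[4] = max(1×3, 2×2, 3×1) = 4
f[5] = max(1×4, 2×3, 3×2, 4×1) = 6
f[6] = max(1×6, 2×4, 3×3, 4×2, 5×1) = 9
f[7] = max(1×9, 2×6, 3×4, 4×3, 5×2, 6×1) = 12
f[8] = max(1×12, 2×9, 3×6, …, 6×2, 7×1) = 18
f[9] = max(1×18, 2×12, 3×9, …, 7×2, 8×1) = 27
f[10] = max(1×27, 2×18, 3×12, …, 8×2, 9×1) = 36
f[11] = max(1×36, 2×27, 3×18, …, 9×2, 10×1) = 54
f[12] = max(1×54, 2×36, 3×27, …, 10×2, 11×1) = 81
One optimal split: 3 + 3 + 3 + 3; product 3×3×3×3 = 81.

81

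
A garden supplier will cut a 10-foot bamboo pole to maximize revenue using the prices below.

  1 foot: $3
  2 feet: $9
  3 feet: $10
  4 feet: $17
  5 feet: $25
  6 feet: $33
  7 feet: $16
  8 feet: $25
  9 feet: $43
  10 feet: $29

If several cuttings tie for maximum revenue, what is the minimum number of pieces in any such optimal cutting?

3

Let r[k] be the best obtainable value from length k. For each k, try every first piece i and keep the best of price[i] + r[k−i].
r[1] = 3
r[2] = 9
r[3] = 12  (first piece 1, then r[2]=9)
r[4] = 18  (first piece 2, then r[2]=9)
r[5] = 25
r[6] = 33
r[7] = 36  (first piece 1, then r[6]=33)
r[8] = 42  (first piece 2, then r[6]=33)
r[9] = 45  (first piece 1, then r[8]=42)
r[10] = 51  (first piece 2, then r[8]=42)
Maximum revenue is $51.
Now minimize piece count subject to staying optimal: for each k, pieces[k] = 1 + min over i with p[i]+r[k−i]=r[k] of pieces[k−i].
pieces[7] = 2
pieces[8] = 2
pieces[9] = 3
pieces[10] = 3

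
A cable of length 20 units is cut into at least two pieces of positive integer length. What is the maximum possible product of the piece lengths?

1458

Define prod[k] = max over 1≤i<k of i · max(k−i, prod[k−i]); the inner max lets the remainder stay uncut if that's better.
prod[2] = 1*max(1,0) = 1*1 = 1
prod[3] = max(1*2, 2*1) = 2
prod[4] = max(1*3, 2*2, 3*1) = 4
prod[5] = max(1*4, 2*3, 3*2, 4*1) = 6
prod[6] = max(1*6, 2*4, 3*3, 4*2, 5*1) = 9
prod[7] = max(1*9, 2*6, 3*4, 4*3, 5*2, 6*1) = 12
prod[8] = max(1*12, 2*9, 3*6, …, 6*2, 7*1) = 18
prod[9] = max(1*18, 2*12, 3*9, …, 7*2, 8*1) = 27
prod[10] = max(1*27, 2*18, 3*12, …, 8*2, 9*1) = 36
prod[11] = max(1*36, 2*27, 3*18, …, 9*2, 10*1) = 54
prod[12] = max(1*54, 2*36, 3*27, …, 10*2, 11*1) = 81
prod[13] = max(1*81, 2*54, 3*36, …, 11*2, 12*1) = 108
prod[14] = max(1*108, 2*81, 3*54, …, 12*2, 13*1) = 162
prod[15] = max(1*162, 2*108, 3*81, …, 13*2, 14*1) = 243
prod[16] = max(1*243, 2*162, 3*108, …, 14*2, 15*1) = 324
prod[17] = max(1*324, 2*243, 3*162, …, 15*2, 16*1) = 486
prod[18] = max(1*486, 2*324, 3*243, …, 16*2, 17*1) = 729
prod[19] = max(1*729, 2*486, 3*324, …, 17*2, 18*1) = 972
prod[20] = max(1*972, 2*729, 3*486, …, 18*2, 19*1) = 1458
One optimal split: 3 + 3 + 3 + 3 + 3 + 3 + 2; product 3*3*3*3*3*3*2 = 1458.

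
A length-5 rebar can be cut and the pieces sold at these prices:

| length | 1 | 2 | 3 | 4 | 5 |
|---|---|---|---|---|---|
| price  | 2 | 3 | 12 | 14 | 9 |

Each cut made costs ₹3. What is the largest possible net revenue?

13

Consider every possible first cut. v[k] is the best of p[i]+v[k−i] over all sellable i≤k, charging 3 whenever i<k.
v[1] = 2
v[2] = max(2+2-3, 3+0) = 3
v[3] = max(2+3-3, 3+2-3, 12+0) = 12
v[4] = max(2+12-3, 3+3-3, 12+2-3, 14+0) = 14
v[5] = max(2+14-3, 3+12-3, 12+3-3, 14+2-3, 9+0) = 13
One optimal plan: pieces 4 + 1 (1 cut) → ₹16 − ₹3 = ₹13.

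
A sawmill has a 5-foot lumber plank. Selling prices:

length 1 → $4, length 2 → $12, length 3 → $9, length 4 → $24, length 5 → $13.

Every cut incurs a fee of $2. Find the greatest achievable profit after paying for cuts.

Consider every possible first cut. v[k] is the best of p[i]+v[k−i] over all sellable i≤k, charging 2 whenever i<k.
v[1] = 4
v[2] = max(4+4-2, 12+0) = 12
v[3] = max(4+12-2, 12+4-2, 9+0) = 14
v[4] = max(4+14-2, 12+12-2, 9+4-2, 24+0) = 24
v[5] = max(4+24-2, 12+14-2, 9+12-2, 24+4-2, 13+0) = 26
One optimal plan: pieces 4 + 1 (1 cut) → $28 − $2 = $26.

26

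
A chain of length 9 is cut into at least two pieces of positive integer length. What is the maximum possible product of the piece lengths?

Let g[k] be the best product for length k (with at least one cut). For each first piece i, the rest contributes max(k−i, g[k−i]).
g[2] = 1·max(1,0) = 1·1 = 1
g[3] = 1·max(2,1) = 1·2 = 2
g[4] = 2·max(2,1) = 2·2 = 4
g[5] = 2·max(3,2) = 2·3 = 6
g[6] = 3·max(3,2) = 3·3 = 9
g[7] = 2·max(5,6) = 2·6 = 12
g[8] = 2·max(6,9) = 2·9 = 18
g[9] = 3·max(6,9) = 3·9 = 27
One optimal split: 3 + 3 + 3; product 3·3·3 = 27.

27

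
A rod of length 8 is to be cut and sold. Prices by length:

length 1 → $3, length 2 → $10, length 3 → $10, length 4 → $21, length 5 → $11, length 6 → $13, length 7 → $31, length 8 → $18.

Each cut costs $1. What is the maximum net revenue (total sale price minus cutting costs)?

41

Consider every possible first cut. r[k] is the best of p[i]+r[k−i] over all sellable i≤k, charging 1 whenever i<k.
r[1] = 3
r[2] = 10
r[3] = 12  (first piece 1, then r[2]=10)
r[4] = 21
r[5] = 23  (first piece 1, then r[4]=21)
r[6] = 30  (first piece 2, then r[4]=21)
r[7] = 32  (first piece 1, then r[6]=30)
r[8] = 41  (first piece 4, then r[4]=21)
One optimal plan: pieces 4 + 4 (1 cut) → $42 − $1 = $41.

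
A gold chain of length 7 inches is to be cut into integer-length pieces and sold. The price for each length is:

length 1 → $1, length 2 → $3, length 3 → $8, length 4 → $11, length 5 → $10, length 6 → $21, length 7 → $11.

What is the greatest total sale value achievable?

22

Let R[k] be the best obtainable value from length k. For each k, try every first piece i and keep the best of price[i] + R[k−i].
R[1] = 1
R[2] = 3
R[3] = 8
R[4] = 11
R[5] = 12  (first piece 1, then R[4]=11)
R[6] = 21
R[7] = 22  (first piece 1, then R[6]=21)
One optimal cutting: 6 + 1 → $21 + $1 = $22.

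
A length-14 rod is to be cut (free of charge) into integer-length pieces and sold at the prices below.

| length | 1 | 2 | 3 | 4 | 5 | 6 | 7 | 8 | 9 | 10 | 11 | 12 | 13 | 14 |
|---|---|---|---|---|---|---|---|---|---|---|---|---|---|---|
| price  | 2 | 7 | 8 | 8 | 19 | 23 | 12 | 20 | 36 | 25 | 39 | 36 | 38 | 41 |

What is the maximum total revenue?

Consider every possible first cut. r[k] is the best of p[i]+r[k−i] over all sellable i≤k.
r[1] = 2
r[2] = max(2+2, 7+0) = 7
r[3] = max(2+7, 7+2, 8+0) = 9
r[4] = max(2+9, 7+7, 8+2, 8+0) = 14
r[5] = max(2+14, 7+9, 8+7, 8+2, 19+0) = 19
r[6] = max(2+19, 7+14, 8+9, 8+7, 19+2, 23+0) = 23
r[7] = max(2+23, 7+19, 8+14, …, 23+2, 12+0) = 26
r[8] = max(2+26, 7+23, 8+19, …, 12+2, 20+0) = 30
r[9] = max(2+30, 7+26, 8+23, …, 20+2, 36+0) = 36
r[10] = max(2+36, 7+30, 8+26, …, 36+2, 25+0) = 38
r[11] = max(2+38, 7+36, 8+30, …, 25+2, 39+0) = 43
r[12] = max(2+43, 7+38, 8+36, …, 39+2, 36+0) = 46
r[13] = max(2+46, 7+43, 8+38, …, 36+2, 38+0) = 50
r[14] = max(2+50, 7+46, 8+43, …, 38+2, 41+0) = 55
One optimal cutting: 9 + 5 → €36 + €19 = €55.

55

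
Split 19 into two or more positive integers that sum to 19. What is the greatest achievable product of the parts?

Define g[k] = max over 1≤i<k of i · max(k−i, g[k−i]); the inner max lets the remainder stay uncut if that's better.
g[2] = 1·max(1,0) = 1·1 = 1
g[3] = 1·max(2,1) = 1·2 = 2
g[4] = 2·max(2,1) = 2·2 = 4
g[5] = 2·max(3,2) = 2·3 = 6
g[6] = 3·max(3,2) = 3·3 = 9
g[7] = 2·max(5,6) = 2·6 = 12
g[8] = 2·max(6,9) = 2·9 = 18
g[9] = 3·max(6,9) = 3·9 = 27
g[10] = 2·max(8,18) = 2·18 = 36
g[11] = 2·max(9,27) = 2·27 = 54
g[12] = 3·max(9,27) = 3·27 = 81
g[13] = 2·max(11,54) = 2·54 = 108
g[14] = 2·max(12,81) = 2·81 = 162
g[15] = 3·max(12,81) = 3·81 = 243
g[16] = 2·max(14,162) = 2·162 = 324
g[17] = 2·max(15,243) = 2·243 = 486
g[18] = 3·max(15,243) = 3·243 = 729
g[19] = 2·max(17,486) = 2·486 = 972
One optimal split: 3 + 3 + 3 + 3 + 3 + 2 + 2; product 3·3·3·3·3·2·2 = 972.

972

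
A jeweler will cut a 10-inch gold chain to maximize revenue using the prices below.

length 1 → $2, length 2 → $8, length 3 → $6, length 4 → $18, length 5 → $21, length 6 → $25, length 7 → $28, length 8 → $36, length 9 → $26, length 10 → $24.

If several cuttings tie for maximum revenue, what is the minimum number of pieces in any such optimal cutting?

Build r[k] bottom-up: r[k] = max over allowed piece i of (p[i] + r[k−i]).
r[1] = 2
r[2] = 8
r[3] = 10  (first piece 1, then r[2]=8)
r[4] = 18
r[5] = 21
r[6] = 26  (first piece 2, then r[4]=18)
r[7] = 29  (first piece 2, then r[5]=21)
r[8] = 36  (first piece 4, then r[4]=18)
r[9] = 39  (first piece 4, then r[5]=21)
r[10] = 44  (first piece 2, then r[8]=36)
Maximum revenue is $44.
Now minimize piece count subject to staying optimal: for each k, pieces[k] = 1 + min over i with p[i]+r[k−i]=r[k] of pieces[k−i].
pieces[7] = 2
pieces[8] = 1
pieces[9] = 2
pieces[10] = 2

2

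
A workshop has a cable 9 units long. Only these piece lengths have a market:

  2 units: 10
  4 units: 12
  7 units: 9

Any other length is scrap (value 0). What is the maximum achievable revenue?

Build best[k] bottom-up: best[k] = max over allowed piece i of (p[i] + best[k−i]).
best[1] = 0
best[2] = 10
best[3] = 10
best[4] = 20  (first piece 2, then best[2]=10)
best[5] = 20
best[6] = 30  (first piece 2, then best[4]=20)
best[7] = 30
best[8] = 40  (first piece 2, then best[6]=30)
best[9] = 40
One optimal cutting: pieces 2 + 2 + 2 + 2 with 1 unit of scrap → 40.

40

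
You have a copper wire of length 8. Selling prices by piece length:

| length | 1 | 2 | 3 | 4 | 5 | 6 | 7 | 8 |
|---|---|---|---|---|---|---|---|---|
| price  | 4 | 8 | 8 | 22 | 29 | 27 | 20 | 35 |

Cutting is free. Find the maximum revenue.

44

Build r[k] bottom-up: r[k] = max over allowed piece i of (p[i] + r[k−i]).
r[1] = 4
r[2] = max(4+4, 8+0) = 8
r[3] = max(4+8, 8+4, 8+0) = 12
r[4] = max(4+12, 8+8, 8+4, 22+0) = 22
r[5] = max(4+22, 8+12, 8+8, 22+4, 29+0) = 29
r[6] = max(4+29, 8+22, 8+12, 22+8, 29+4, 27+0) = 33
r[7] = max(4+33, 8+29, 8+22, …, 27+4, 20+0) = 37
r[8] = max(4+37, 8+33, 8+29, …, 20+4, 35+0) = 44
One optimal cutting: 4 + 4 → €22 + €22 = €44.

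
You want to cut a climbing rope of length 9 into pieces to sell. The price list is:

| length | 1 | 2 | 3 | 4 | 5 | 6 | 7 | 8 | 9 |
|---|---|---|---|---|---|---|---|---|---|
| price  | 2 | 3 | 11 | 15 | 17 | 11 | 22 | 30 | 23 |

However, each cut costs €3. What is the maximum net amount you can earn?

Consider every possible first cut. r[k] is the best of p[i]+r[k−i] over all sellable i≤k, charging 3 whenever i<k.
r[1] = 2
r[2] = 3
r[3] = 11
r[4] = 15
r[5] = 17
r[6] = 19  (first piece 3, then r[3]=11)
r[7] = 23  (first piece 3, then r[4]=15)
r[8] = 30
r[9] = 29  (first piece 1, then r[8]=30)
One optimal plan: pieces 8 + 1 (1 cut) → €32 − €3 = €29.

29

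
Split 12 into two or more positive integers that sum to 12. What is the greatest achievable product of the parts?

Define m[k] = max over 1≤i<k of i · max(k−i, m[k−i]); the inner max lets the remainder stay uncut if that's better.
m[2] = 1×max(1,0) = 1×1 = 1
m[3] = 1×max(2,1) = 1×2 = 2
m[4] = 2×max(2,1) = 2×2 = 4
m[5] = 2×max(3,2) = 2×3 = 6
m[6] = 3×max(3,2) = 3×3 = 9
m[7] = 2×max(5,6) = 2×6 = 12
m[8] = 2×max(6,9) = 2×9 = 18
m[9] = 3×max(6,9) = 3×9 = 27
m[10] = 2×max(8,18) = 2×18 = 36
m[11] = 2×max(9,27) = 2×27 = 54
m[12] = 3×max(9,27) = 3×27 = 81
One optimal split: 3 + 3 + 3 + 3; product 3×3×3×3 = 81.

81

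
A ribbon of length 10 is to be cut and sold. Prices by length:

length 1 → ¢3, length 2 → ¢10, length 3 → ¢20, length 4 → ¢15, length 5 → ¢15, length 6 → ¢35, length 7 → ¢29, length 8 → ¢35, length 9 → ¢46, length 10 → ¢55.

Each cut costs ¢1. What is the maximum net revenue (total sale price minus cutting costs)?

60

Let net[k] be the best obtainable value from length k. For each k, try every first piece i and keep the best of price[i] + net[k−i] minus the 1 cut fee when i<k.
net[1] = 3
net[2] = max(3+3-1, 10+0) = 10
net[3] = max(3+10-1, 10+3-1, 20+0) = 20
net[4] = max(3+20-1, 10+10-1, 20+3-1, 15+0) = 22
net[5] = max(3+22-1, 10+20-1, 20+10-1, 15+3-1, 15+0) = 29
net[6] = max(3+29-1, 10+22-1, 20+20-1, 15+10-1, 15+3-1, 35+0) = 39
net[7] = max(3+39-1, 10+29-1, 20+22-1, …, 35+3-1, 29+0) = 41
net[8] = max(3+41-1, 10+39-1, 20+29-1, …, 29+3-1, 35+0) = 48
net[9] = max(3+48-1, 10+41-1, 20+39-1, …, 35+3-1, 46+0) = 58
net[10] = max(3+58-1, 10+48-1, 20+41-1, …, 46+3-1, 55+0) = 60
One optimal plan: pieces 3 + 3 + 3 + 1 (3 cuts) → ¢63 − ¢3 = ¢60.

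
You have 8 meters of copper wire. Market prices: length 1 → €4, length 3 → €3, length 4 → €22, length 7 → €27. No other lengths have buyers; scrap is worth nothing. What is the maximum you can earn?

Let best[k] be the best obtainable value from length k. For each k, try every first piece i and keep the best of price[i] + best[k−i].
best[1] = 4
best[2] = 8  (first piece 1, then best[1]=4)
best[3] = 12  (first piece 1, then best[2]=8)
best[4] = 22
best[5] = 26  (first piece 1, then best[4]=22)
best[6] = 30  (first piece 1, then best[5]=26)
best[7] = 34  (first piece 1, then best[6]=30)
best[8] = 44  (first piece 4, then best[4]=22)
One optimal cutting: 4 + 4 → €44.

44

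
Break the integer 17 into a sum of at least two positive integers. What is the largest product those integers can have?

486

Fill P[k] for k=2..17: at each k try every first piece i and multiply by the better of (k−i) uncut or P[k−i].
P[2] = 1·max(1,0) = 1·1 = 1
P[3] = max(1·2, 2·1) = 2
P[4] = max(1·3, 2·2, 3·1) = 4
P[5] = max(1·4, 2·3, 3·2, 4·1) = 6
P[6] = max(1·6, 2·4, 3·3, 4·2, 5·1) = 9
P[7] = max(1·9, 2·6, 3·4, 4·3, 5·2, 6·1) = 12
P[8] = max(1·12, 2·9, 3·6, …, 6·2, 7·1) = 18
P[9] = max(1·18, 2·12, 3·9, …, 7·2, 8·1) = 27
P[10] = max(1·27, 2·18, 3·12, …, 8·2, 9·1) = 36
P[11] = max(1·36, 2·27, 3·18, …, 9·2, 10·1) = 54
P[12] = max(1·54, 2·36, 3·27, …, 10·2, 11·1) = 81
P[13] = max(1·81, 2·54, 3·36, …, 11·2, 12·1) = 108
P[14] = max(1·108, 2·81, 3·54, …, 12·2, 13·1) = 162
P[15] = max(1·162, 2·108, 3·81, …, 13·2, 14·1) = 243
P[16] = max(1·243, 2·162, 3·108, …, 14·2, 15·1) = 324
P[17] = max(1·324, 2·243, 3·162, …, 15·2, 16·1) = 486
One optimal split: 3 + 3 + 3 + 3 + 3 + 2; product 3·3·3·3·3·2 = 486.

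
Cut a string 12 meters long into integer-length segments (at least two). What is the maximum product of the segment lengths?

Fill P[k] for k=2..12: at each k try every first piece i and multiply by the better of (k−i) uncut or P[k−i].
P[2] = 1·max(1,0) = 1·1 = 1
P[3] = 1·max(2,1) = 1·2 = 2
P[4] = 2·max(2,1) = 2·2 = 4
P[5] = 2·max(3,2) = 2·3 = 6
P[6] = 3·max(3,2) = 3·3 = 9
P[7] = 2·max(5,6) = 2·6 = 12
P[8] = 2·max(6,9) = 2·9 = 18
P[9] = 3·max(6,9) = 3·9 = 27
P[10] = 2·max(8,18) = 2·18 = 36
P[11] = 2·max(9,27) = 2·27 = 54
P[12] = 3·max(9,27) = 3·27 = 81
One optimal split: 3 + 3 + 3 + 3; product 3·3·3·3 = 81.

81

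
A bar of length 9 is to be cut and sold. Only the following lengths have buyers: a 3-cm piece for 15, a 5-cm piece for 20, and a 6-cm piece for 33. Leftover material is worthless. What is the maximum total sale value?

Consider every possible first cut. best[k] is the best of p[i]+best[k−i] over all sellable i≤k.
best[1] = 0
best[2] = 0
best[3] = 15
best[4] = 15
best[5] = 20
best[6] = 33
best[7] = 33
best[8] = 35  (first piece 3, then best[5]=20)
best[9] = 48  (first piece 3, then best[6]=33)
One optimal cutting: 6 + 3 → 48.

48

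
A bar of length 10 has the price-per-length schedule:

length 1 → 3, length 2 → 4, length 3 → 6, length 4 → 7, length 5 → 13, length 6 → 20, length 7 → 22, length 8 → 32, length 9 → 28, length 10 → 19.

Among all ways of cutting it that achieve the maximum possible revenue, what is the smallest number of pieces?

3

Build r[k] bottom-up: r[k] = max over allowed piece i of (p[i] + r[k−i]).
r[1] = 3
r[2] = 6  (first piece 1, then r[1]=3)
r[3] = 9  (first piece 1, then r[2]=6)
r[4] = 12  (first piece 1, then r[3]=9)
r[5] = 15  (first piece 1, then r[4]=12)
r[6] = 20
r[7] = 23  (first piece 1, then r[6]=20)
r[8] = 32
r[9] = 35  (first piece 1, then r[8]=32)
r[10] = 38  (first piece 1, then r[9]=35)
Maximum revenue is 38.
Now minimize piece count subject to staying optimal: for each k, pieces[k] = 1 + min over i with p[i]+r[k−i]=r[k] of pieces[k−i].
pieces[7] = 2
pieces[8] = 1
pieces[9] = 2
pieces[10] = 3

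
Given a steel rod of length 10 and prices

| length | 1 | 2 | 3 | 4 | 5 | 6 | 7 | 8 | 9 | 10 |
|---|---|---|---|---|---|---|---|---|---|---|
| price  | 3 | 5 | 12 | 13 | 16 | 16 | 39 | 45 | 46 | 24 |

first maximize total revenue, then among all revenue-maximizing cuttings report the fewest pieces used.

2

Build r[k] bottom-up: r[k] = max over allowed piece i of (p[i] + r[k−i]).
r[1] = 3
r[2] = max(3+3, 5+0) = 6
r[3] = max(3+6, 5+3, 12+0) = 12
r[4] = max(3+12, 5+6, 12+3, 13+0) = 15
r[5] = max(3+15, 5+12, 12+6, 13+3, 16+0) = 18
r[6] = max(3+18, 5+15, 12+12, 13+6, 16+3, 16+0) = 24
r[7] = max(3+24, 5+18, 12+15, …, 16+3, 39+0) = 39
r[8] = max(3+39, 5+24, 12+18, …, 39+3, 45+0) = 45
r[9] = max(3+45, 5+39, 12+24, …, 45+3, 46+0) = 48
r[10] = max(3+48, 5+45, 12+39, …, 46+3, 24+0) = 51
Maximum revenue is $51.
Now minimize piece count subject to staying optimal: for each k, pieces[k] = 1 + min over i with p[i]+r[k−i]=r[k] of pieces[k−i].
pieces[7] = 1
pieces[8] = 1
pieces[9] = 2
pieces[10] = 2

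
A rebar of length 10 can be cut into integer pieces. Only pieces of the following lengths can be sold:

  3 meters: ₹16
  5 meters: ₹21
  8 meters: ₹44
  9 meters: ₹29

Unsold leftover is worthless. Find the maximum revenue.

Let r[k] be the best obtainable value from length k. For each k, try every first piece i and keep the best of price[i] + r[k−i].
r[1] = 0
r[2] = 0
r[3] = 16
r[4] = 16
r[5] = max(16+0, 21+0) = 21
r[6] = max(16+16, 21+0) = 32
r[7] = max(16+16, 21+0) = 32
r[8] = max(16+21, 21+16, 44+0) = 44
r[9] = max(16+32, 21+16, 44+0, 29+0) = 48
r[10] = max(16+32, 21+21, 44+0, 29+0) = 48
One optimal cutting: pieces 3 + 3 + 3 with 1 meter of scrap → ₹48.

48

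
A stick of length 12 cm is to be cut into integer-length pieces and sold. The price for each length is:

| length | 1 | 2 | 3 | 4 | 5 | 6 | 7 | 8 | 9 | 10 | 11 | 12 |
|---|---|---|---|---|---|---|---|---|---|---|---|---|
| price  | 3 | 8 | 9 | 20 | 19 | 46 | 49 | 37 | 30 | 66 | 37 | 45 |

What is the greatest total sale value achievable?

92

Let v[k] be the best obtainable value from length k. For each k, try every first piece i and keep the best of price[i] + v[k−i].
v[1] = 3
v[2] = 8
v[3] = 11  (first piece 1, then v[2]=8)
v[4] = 20
v[5] = 23  (first piece 1, then v[4]=20)
v[6] = 46
v[7] = 49  (first piece 1, then v[6]=46)
v[8] = 54  (first piece 2, then v[6]=46)
v[9] = 57  (first piece 1, then v[8]=54)
v[10] = 66  (first piece 4, then v[6]=46)
v[11] = 69  (first piece 1, then v[10]=66)
v[12] = 92  (first piece 6, then v[6]=46)
One optimal cutting: 6 + 6 → €46 + €46 = €92.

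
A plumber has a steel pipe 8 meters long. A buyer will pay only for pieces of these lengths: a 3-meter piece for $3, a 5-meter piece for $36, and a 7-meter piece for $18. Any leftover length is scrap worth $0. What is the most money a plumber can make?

Let best[k] be the best obtainable value from length k. For each k, try every first piece i and keep the best of price[i] + best[k−i].
best[1] = 0
best[2] = 0
best[3] = 3
best[4] = 3
best[5] = max(3+0, 36+0) = 36
best[6] = max(3+3, 36+0) = 36
best[7] = max(3+3, 36+0, 18+0) = 36
best[8] = max(3+36, 36+3, 18+0) = 39
One optimal cutting: 5 + 3 → $39.

39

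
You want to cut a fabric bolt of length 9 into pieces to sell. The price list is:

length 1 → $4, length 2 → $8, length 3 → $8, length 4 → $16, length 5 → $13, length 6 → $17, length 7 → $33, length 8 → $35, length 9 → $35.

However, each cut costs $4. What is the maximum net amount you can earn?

37

Consider every possible first cut. net[k] is the best of p[i]+net[k−i] over all sellable i≤k, charging 4 whenever i<k.
net[1] = 4
net[2] = 8
net[3] = 8  (first piece 1, then net[2]=8)
net[4] = 16
net[5] = 16  (first piece 1, then net[4]=16)
net[6] = 20  (first piece 2, then net[4]=16)
net[7] = 33
net[8] = 35
net[9] = 37  (first piece 2, then net[7]=33)
One optimal plan: pieces 7 + 2 (1 cut) → $41 − $4 = $37.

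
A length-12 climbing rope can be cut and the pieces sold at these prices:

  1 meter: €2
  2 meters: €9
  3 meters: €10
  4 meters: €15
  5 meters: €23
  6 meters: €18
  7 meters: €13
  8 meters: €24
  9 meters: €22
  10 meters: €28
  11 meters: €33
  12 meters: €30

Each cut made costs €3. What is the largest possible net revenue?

Build v[k] bottom-up: v[k] = max over allowed piece i of (p[i] + v[k−i]) − 3 per cut.
v[1] = 2
v[2] = 9
v[3] = 10
v[4] = 15  (first piece 2, then v[2]=9)
v[5] = 23
v[6] = 22  (first piece 1, then v[5]=23)
v[7] = 29  (first piece 2, then v[5]=23)
v[8] = 30  (first piece 3, then v[5]=23)
v[9] = 35  (first piece 2, then v[7]=29)
v[10] = 43  (first piece 5, then v[5]=23)
v[11] = 42  (first piece 1, then v[10]=43)
v[12] = 49  (first piece 2, then v[10]=43)
One optimal plan: pieces 5 + 5 + 2 (2 cuts) → €55 − €6 = €49.

49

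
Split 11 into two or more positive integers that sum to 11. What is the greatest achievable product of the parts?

54

Fill prod[k] for k=2..11: at each k try every first piece i and multiply by the better of (k−i) uncut or prod[k−i].
Small cases: prod[2]=1, prod[3]=2.
prod[4] = max(1×3, 2×2, 3×1) = 4
prod[5] = max(1×4, 2×3, 3×2, 4×1) = 6
prod[6] = max(1×6, 2×4, 3×3, 4×2, 5×1) = 9
prod[7] = max(1×9, 2×6, 3×4, 4×3, 5×2, 6×1) = 12
prod[8] = max(1×12, 2×9, 3×6, …, 6×2, 7×1) = 18
prod[9] = max(1×18, 2×12, 3×9, …, 7×2, 8×1) = 27
prod[10] = max(1×27, 2×18, 3×12, …, 8×2, 9×1) = 36
prod[11] = max(1×36, 2×27, 3×18, …, 9×2, 10×1) = 54
One optimal split: 3 + 3 + 3 + 2; product 3×3×3×2 = 54.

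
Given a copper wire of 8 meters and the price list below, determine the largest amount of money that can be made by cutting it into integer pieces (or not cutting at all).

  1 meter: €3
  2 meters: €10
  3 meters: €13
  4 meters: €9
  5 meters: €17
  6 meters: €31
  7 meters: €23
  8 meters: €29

41

Consider every possible first cut. r[k] is the best of p[i]+r[k−i] over all sellable i≤k.
r[1] = 3
r[2] = 10
r[3] = 13  (first piece 1, then r[2]=10)
r[4] = 20  (first piece 2, then r[2]=10)
r[5] = 23  (first piece 1, then r[4]=20)
r[6] = 31
r[7] = 34  (first piece 1, then r[6]=31)
r[8] = 41  (first piece 2, then r[6]=31)
One optimal cutting: 6 + 2 → €31 + €10 = €41.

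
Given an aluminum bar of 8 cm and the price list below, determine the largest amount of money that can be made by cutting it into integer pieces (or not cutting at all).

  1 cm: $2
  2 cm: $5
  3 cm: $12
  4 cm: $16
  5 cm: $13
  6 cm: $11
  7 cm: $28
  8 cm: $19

32

Let R[k] be the best obtainable value from length k. For each k, try every first piece i and keep the best of price[i] + R[k−i].
R[1] = 2
R[2] = max(2+2, 5+0) = 5
R[3] = max(2+5, 5+2, 12+0) = 12
R[4] = max(2+12, 5+5, 12+2, 16+0) = 16
R[5] = max(2+16, 5+12, 12+5, 16+2, 13+0) = 18
R[6] = max(2+18, 5+16, 12+12, 16+5, 13+2, 11+0) = 24
R[7] = max(2+24, 5+18, 12+16, …, 11+2, 28+0) = 28
R[8] = max(2+28, 5+24, 12+18, …, 28+2, 19+0) = 32
One optimal cutting: 4 + 4 → $16 + $16 = $32.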